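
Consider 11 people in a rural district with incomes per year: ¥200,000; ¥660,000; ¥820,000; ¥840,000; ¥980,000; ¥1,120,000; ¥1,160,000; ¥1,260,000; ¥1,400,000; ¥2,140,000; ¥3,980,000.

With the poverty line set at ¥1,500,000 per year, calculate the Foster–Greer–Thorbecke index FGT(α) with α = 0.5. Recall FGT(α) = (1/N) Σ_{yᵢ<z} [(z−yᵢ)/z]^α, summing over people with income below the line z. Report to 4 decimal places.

0.4766

Below z: ¥200,000, ¥660,000, ¥820,000, ¥840,000, ¥980,000, ¥1,120,000, ¥1,160,000, ¥1,260,000, ¥1,400,000 (q = 9 of N = 11).
Normalized shortfalls: (1500000−200000)/1500000 = 0.8667; (1500000−660000)/1500000 = 0.5600; (1500000−820000)/1500000 = 0.4533; (1500000−840000)/1500000 = 0.4400; (1500000−980000)/1500000 = 0.3467; (1500000−1120000)/1500000 = 0.2533; (1500000−1160000)/1500000 = 0.2267; (1500000−1260000)/1500000 = 0.1600; (1500000−1400000)/1500000 = 0.0667.
Raised to α = 0.5: 0.93095; 0.74833; 0.67330; 0.66332; 0.58878; 0.50332; 0.47610; 0.40000; 0.25820.
Sum = 5.242307; FGT(0.5) = 5.242307 / 11 = 0.4766.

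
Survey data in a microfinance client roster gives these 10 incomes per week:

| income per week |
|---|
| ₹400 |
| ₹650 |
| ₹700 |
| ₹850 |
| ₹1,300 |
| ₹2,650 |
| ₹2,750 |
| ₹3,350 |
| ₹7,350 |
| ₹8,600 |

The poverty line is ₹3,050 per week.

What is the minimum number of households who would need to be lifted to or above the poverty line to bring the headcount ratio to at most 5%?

7

Currently q = 7 of N = 10 are below the line (H = 0.700).
A headcount ratio of at most 5% allows at most ⌊0.05 × 10⌋ = 0 poor households.
So at least 7 − 0 = 7 must be lifted.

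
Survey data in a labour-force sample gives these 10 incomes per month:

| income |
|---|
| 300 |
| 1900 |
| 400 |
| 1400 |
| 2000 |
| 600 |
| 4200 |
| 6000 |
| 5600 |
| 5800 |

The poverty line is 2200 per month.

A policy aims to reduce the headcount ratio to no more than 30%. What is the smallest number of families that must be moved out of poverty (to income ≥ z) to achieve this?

3

6 of the 10 families are poor, so H = 6/10 = 0.600.
A headcount ratio of at most 30% allows at most ⌊0.30 × 10⌋ = 3 poor families.
So at least 6 − 3 = 3 must be lifted.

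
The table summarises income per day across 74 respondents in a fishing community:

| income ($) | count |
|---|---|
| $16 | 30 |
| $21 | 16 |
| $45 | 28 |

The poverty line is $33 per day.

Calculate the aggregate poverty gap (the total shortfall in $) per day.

$702

Below the line: 30×$16, 16×$21 (q = 46 of N = 74).
Individual gaps: 30×(33−16) = 510; 16×(33−21) = 192.
Aggregate gap = $702.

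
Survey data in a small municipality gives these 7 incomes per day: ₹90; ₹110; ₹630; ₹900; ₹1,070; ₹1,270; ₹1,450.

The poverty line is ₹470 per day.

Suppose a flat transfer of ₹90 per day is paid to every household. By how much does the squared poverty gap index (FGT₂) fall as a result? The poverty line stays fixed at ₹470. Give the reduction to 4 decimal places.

Before: below the line — ₹90, ₹110; squared poverty gap index (FGT₂) = 0.177197.
After the ₹90 transfer: below the line — ₹180, ₹200; squared poverty gap index (FGT₂) = 0.101533.
Reduction = 0.177197 − 0.101533 = 0.0757.

0.0757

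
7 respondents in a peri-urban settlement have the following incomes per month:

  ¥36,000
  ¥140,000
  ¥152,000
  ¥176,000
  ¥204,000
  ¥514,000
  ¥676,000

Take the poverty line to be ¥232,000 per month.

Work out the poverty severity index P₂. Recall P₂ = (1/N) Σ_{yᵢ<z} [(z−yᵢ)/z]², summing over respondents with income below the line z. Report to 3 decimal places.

0.152

Below z: ¥36,000, ¥140,000, ¥152,000, ¥176,000, ¥204,000 (q = 5 of N = 7).
Shortfall ratios: (232000−36000)/232000 = 0.8448; (232000−140000)/232000 = 0.3966; (232000−152000)/232000 = 0.3448; (232000−176000)/232000 = 0.2414; (232000−204000)/232000 = 0.1207.
Squared: 0.7137; 0.1573; 0.1189; 0.0583; 0.0146.
Sum = 1.062723; P₂ = 1.062723 / 7 = 0.152.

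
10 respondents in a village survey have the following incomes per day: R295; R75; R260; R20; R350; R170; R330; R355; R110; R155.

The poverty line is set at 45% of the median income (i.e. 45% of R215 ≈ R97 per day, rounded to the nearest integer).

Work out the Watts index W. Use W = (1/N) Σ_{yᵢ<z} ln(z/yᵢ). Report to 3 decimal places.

0.184

Poor units: R20, R75 (q = 2 of N = 10).
Log gaps: ln(97/20) = 1.5790; ln(97/75) = 0.2572.
W = 1.836202 / 10 = 0.184.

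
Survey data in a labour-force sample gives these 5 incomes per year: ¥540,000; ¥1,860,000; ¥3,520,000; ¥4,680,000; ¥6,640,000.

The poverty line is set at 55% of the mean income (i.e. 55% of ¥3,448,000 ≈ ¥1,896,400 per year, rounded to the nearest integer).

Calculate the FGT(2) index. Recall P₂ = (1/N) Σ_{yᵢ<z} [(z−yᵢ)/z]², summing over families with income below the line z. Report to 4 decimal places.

0.1024

Incomes under z: ¥540,000, ¥1,860,000 (q = 2 of N = 5).
Shortfall ratios: (1896400−540000)/1896400 = 0.7152; (1896400−1860000)/1896400 = 0.0192.
Squared: 0.5116; 0.0004.
Sum = 0.511951; P₂ = 0.511951 / 5 = 0.1024.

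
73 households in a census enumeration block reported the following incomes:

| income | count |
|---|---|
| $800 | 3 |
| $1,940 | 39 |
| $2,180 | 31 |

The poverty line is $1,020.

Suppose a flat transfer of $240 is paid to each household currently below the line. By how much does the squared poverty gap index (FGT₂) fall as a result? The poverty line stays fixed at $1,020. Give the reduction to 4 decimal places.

Before: below the line — 3×$800; squared poverty gap index (FGT₂) = 0.001912.
After the $240 transfer: below the line — none; squared poverty gap index (FGT₂) = 0.000000.
Reduction = 0.001912 − 0.000000 = 0.0019.

0.0019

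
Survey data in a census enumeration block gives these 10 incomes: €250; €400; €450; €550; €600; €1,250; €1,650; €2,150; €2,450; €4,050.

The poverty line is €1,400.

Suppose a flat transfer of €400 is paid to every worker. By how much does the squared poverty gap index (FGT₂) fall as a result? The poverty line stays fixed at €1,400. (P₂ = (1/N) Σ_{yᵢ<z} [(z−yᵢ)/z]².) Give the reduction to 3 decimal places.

0.154

Before: below the line — €250, €400, €450, €550, €600, €1,250; squared poverty gap index (FGT₂) = 0.23520.
After the €400 transfer: below the line — €650, €800, €850, €950, €1,000; squared poverty gap index (FGT₂) = 0.08099.
Reduction = 0.23520 − 0.08099 = 0.154.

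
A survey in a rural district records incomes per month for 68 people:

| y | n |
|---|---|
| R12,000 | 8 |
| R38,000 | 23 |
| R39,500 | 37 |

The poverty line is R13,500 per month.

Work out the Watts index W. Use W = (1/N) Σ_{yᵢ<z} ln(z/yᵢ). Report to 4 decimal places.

0.0139

Below z: 8×R12,000 (q = 8 of N = 68).
ln(z/y) terms: ln(13500/12000) = 0.1178 (×8).
W = 0.942264 / 68 = 0.0139.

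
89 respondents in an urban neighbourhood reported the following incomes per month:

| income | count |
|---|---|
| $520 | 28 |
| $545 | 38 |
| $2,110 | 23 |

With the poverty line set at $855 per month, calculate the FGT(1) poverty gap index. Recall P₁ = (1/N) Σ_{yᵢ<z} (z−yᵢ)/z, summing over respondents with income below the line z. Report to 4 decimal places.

0.2781

Poor units: 28×$520, 38×$545 (q = 66 of N = 89).
Normalized shortfalls: (855−520)/855 = 0.3918 (×28); (855−545)/855 = 0.3626 (×38).
Σ = 24.748538. Dividing by the full population N = 89 gives P₁ = 0.2781.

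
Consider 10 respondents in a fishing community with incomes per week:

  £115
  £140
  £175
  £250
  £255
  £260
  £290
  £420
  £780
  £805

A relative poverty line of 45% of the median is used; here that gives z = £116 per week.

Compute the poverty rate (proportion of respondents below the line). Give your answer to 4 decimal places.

0.1000

1 of the 10 respondents have income below £116.
H = 1/10 = 0.1000.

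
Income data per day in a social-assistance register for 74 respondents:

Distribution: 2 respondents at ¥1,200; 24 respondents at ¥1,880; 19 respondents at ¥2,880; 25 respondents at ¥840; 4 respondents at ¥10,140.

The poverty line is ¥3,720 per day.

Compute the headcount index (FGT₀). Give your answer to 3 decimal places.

70 of the 74 respondents have income below ¥3,720.
H = 70/74 = 0.946.

0.946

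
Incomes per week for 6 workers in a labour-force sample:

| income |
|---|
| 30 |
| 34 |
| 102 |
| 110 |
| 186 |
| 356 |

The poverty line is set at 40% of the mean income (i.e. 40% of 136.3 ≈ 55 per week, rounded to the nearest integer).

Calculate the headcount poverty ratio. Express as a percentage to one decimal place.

33.3%

2 of the 6 workers have income below 55.
H = 2/6 = 33.3%.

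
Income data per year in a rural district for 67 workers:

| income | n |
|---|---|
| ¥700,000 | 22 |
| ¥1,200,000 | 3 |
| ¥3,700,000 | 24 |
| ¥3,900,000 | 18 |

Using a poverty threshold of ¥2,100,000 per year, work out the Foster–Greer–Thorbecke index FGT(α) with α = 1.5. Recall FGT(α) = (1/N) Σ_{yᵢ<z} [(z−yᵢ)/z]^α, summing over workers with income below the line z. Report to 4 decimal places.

Below z: 22×¥700,000, 3×¥1,200,000 (q = 25 of N = 67).
Normalized shortfalls: (2100000−700000)/2100000 = 0.6667 (×22); (2100000−1200000)/2100000 = 0.4286 (×3).
Raised to α = 1.5: 0.54433 (×22); 0.28057 (×3).
Sum = 12.816981; FGT(1.5) = 12.816981 / 67 = 0.1913.

0.1913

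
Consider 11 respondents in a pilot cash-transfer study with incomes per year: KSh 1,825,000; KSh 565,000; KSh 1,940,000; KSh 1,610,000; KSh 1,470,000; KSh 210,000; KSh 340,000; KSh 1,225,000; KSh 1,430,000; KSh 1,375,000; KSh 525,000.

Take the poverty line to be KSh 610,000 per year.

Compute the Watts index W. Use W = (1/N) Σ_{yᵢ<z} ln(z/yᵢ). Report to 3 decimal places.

0.171

Below z: KSh 210,000, KSh 340,000, KSh 525,000, KSh 565,000 (q = 4 of N = 11).
ln(z/y) terms: ln(610000/210000) = 1.0664; ln(610000/340000) = 0.5845; ln(610000/525000) = 0.1501; ln(610000/565000) = 0.0766.
W = 1.877559 / 11 = 0.171.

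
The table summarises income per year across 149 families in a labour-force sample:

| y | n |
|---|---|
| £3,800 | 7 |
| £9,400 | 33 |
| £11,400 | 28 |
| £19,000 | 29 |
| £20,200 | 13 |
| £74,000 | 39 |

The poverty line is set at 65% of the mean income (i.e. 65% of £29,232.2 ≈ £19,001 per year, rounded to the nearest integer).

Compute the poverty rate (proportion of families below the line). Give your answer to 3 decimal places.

97 of the 149 families have income below £19,001.
H = 97/149 = 0.651.

0.651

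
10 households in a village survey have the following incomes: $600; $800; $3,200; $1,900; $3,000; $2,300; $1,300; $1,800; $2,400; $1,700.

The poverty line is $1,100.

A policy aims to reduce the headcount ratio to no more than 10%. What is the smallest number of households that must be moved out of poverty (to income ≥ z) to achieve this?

1

2 of the 10 households are poor, so H = 2/10 = 0.200.
A headcount ratio of at most 10% allows at most ⌊0.10 × 10⌋ = 1 poor households.
So at least 2 − 1 = 1 must be lifted.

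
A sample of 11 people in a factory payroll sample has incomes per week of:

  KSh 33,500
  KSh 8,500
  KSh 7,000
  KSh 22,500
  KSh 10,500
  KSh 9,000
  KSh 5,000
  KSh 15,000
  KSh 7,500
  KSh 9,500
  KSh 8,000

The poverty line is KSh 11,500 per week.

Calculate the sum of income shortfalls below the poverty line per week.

KSh 27,000

Poor units: KSh 5,000, KSh 7,000, KSh 7,500, KSh 8,000, KSh 8,500, KSh 9,000, KSh 9,500, KSh 10,500 (q = 8 of N = 11).
Individual gaps: 11500−5000 = 6500; 11500−7000 = 4500; 11500−7500 = 4000; 11500−8000 = 3500; 11500−8500 = 3000; 11500−9000 = 2500; 11500−9500 = 2000; 11500−10500 = 1000.
Aggregate gap = KSh 27,000.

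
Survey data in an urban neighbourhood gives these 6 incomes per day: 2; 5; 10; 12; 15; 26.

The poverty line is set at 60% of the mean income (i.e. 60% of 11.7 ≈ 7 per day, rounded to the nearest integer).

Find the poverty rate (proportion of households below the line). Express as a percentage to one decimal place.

33.3%

2 of the 6 households have income below 7.
H = 2/6 = 33.3%.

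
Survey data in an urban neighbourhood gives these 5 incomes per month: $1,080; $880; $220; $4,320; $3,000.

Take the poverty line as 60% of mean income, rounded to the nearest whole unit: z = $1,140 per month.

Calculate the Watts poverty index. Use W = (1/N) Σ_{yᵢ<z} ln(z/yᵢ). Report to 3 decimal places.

0.392

Below the line: $220, $880, $1,080 (q = 3 of N = 5).
Log gaps: ln(1140/220) = 1.6452; ln(1140/880) = 0.2589; ln(1140/1080) = 0.0541.
W = 1.958085 / 5 = 0.392.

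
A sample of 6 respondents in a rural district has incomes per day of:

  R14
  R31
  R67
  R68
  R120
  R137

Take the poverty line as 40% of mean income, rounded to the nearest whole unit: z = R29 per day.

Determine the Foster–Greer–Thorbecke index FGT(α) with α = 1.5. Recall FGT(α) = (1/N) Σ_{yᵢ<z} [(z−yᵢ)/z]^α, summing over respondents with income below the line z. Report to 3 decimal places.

Below z: R14 (q = 1 of N = 6).
Shortfall ratios: (29−14)/29 = 0.5172.
Raised to α = 1.5: 0.37200.
Sum = 0.371997; FGT(1.5) = 0.371997 / 6 = 0.062.

0.062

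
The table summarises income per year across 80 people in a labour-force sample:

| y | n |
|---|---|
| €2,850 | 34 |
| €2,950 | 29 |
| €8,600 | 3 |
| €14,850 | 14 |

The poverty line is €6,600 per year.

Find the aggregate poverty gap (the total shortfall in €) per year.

Below the line: 34×€2,850, 29×€2,950 (q = 63 of N = 80).
Individual gaps: 34×(6600−2850) = 127500; 29×(6600−2950) = 105850.
Aggregate gap = €233,350.

€233,350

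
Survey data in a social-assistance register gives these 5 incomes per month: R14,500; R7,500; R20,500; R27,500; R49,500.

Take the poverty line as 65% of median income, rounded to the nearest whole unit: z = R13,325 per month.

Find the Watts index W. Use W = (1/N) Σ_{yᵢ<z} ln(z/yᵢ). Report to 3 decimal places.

Incomes under z: R7,500 (q = 1 of N = 5).
Log gaps: ln(13325/7500) = 0.5747.
W = 0.574739 / 5 = 0.115.

0.115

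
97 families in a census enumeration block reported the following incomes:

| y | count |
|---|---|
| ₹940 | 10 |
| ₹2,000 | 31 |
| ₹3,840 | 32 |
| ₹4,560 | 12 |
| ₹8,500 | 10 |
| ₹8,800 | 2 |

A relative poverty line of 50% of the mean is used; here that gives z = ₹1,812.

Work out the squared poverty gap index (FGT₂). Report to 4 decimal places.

Below the line: 10×₹940 (q = 10 of N = 97).
Normalized shortfalls: (1812−940)/1812 = 0.4812 (×10).
Squared: 0.2316 (×10).
Sum = 2.315883; P₂ = 2.315883 / 97 = 0.0239.

0.0239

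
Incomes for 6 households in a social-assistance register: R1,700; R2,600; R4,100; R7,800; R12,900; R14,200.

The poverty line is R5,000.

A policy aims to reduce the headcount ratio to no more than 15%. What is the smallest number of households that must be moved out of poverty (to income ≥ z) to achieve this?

3

Currently q = 3 of N = 6 are below the line (H = 0.500).
A headcount ratio of at most 15% allows at most ⌊0.15 × 6⌋ = 0 poor households.
So at least 3 − 0 = 3 must be lifted.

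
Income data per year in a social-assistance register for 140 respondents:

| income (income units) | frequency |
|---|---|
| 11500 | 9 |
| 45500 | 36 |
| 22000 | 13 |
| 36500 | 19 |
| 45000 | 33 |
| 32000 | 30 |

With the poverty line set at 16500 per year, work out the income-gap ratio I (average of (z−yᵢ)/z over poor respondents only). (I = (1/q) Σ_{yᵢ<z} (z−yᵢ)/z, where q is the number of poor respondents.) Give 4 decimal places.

0.3030

Poor units: 9×11500 (q = 9 of N = 140).
Shortfall ratios (z−y)/z: 0.3030 (×9); sum = 2.727273.
I averages over the q = 9 poor units only: 2.727273 / 9 = 0.3030.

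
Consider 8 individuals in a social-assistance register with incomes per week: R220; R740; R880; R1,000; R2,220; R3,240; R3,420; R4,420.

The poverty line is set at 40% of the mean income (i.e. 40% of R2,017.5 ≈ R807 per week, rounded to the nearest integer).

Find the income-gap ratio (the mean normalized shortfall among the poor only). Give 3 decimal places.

Incomes under z: R220, R740 (q = 2 of N = 8).
Relative gaps: 0.7274, 0.0830; sum = 0.810409.
I averages over the q = 2 poor units only: 0.810409 / 2 = 0.405.

0.405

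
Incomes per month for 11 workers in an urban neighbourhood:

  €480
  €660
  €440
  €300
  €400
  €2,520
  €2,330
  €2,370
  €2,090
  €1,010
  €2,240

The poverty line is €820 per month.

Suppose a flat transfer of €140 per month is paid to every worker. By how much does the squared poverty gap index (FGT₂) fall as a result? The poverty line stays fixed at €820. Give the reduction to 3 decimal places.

Before: below the line — €300, €400, €440, €480, €660; squared poverty gap index (FGT₂) = 0.09902.
After the €140 transfer: below the line — €440, €540, €580, €620, €800; squared poverty gap index (FGT₂) = 0.04337.
Reduction = 0.09902 − 0.04337 = 0.056.

0.056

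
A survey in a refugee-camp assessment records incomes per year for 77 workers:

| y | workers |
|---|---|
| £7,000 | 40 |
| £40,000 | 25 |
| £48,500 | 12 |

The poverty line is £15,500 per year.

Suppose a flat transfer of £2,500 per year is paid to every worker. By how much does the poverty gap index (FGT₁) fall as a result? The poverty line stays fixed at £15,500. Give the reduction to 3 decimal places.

0.084

Before: below the line — 40×£7,000; poverty gap index (FGT₁) = 0.28488.
After the £2,500 transfer: below the line — 40×£9,500; poverty gap index (FGT₁) = 0.20109.
Reduction = 0.28488 − 0.20109 = 0.084.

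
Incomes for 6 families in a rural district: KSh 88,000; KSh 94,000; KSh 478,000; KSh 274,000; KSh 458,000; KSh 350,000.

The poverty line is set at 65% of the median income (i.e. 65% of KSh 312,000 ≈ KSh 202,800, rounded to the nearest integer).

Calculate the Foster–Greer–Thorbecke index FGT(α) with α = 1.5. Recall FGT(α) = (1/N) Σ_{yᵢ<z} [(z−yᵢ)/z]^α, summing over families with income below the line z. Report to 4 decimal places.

0.1365

Below the line: KSh 88,000, KSh 94,000 (q = 2 of N = 6).
Shortfall ratios: (202800−88000)/202800 = 0.5661; (202800−94000)/202800 = 0.5365.
Raised to α = 1.5: 0.42590; 0.39295.
Sum = 0.818857; FGT(1.5) = 0.818857 / 6 = 0.1365.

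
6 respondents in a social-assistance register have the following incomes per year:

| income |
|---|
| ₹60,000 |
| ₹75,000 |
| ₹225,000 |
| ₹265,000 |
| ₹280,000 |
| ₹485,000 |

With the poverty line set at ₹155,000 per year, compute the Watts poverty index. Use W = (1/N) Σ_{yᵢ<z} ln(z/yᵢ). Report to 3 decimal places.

0.279

Below the line: ₹60,000, ₹75,000 (q = 2 of N = 6).
Log shortfalls: ln(155000/60000) = 0.9491; ln(155000/75000) = 0.7259.
W = 1.675018 / 6 = 0.279.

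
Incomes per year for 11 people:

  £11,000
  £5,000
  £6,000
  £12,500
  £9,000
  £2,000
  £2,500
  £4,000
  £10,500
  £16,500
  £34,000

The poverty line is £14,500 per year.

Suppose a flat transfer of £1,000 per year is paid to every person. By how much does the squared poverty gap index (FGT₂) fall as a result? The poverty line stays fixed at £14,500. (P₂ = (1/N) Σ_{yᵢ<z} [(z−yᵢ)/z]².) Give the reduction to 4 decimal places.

0.0549

Before: below the line — £2,000, £2,500, £4,000, £5,000, £6,000, £9,000, £10,500, £11,000, £12,500; squared poverty gap index (FGT₂) = 0.274781.
After the £1,000 transfer: below the line — £3,000, £3,500, £5,000, £6,000, £7,000, £10,000, £11,500, £12,000, £13,500; squared poverty gap index (FGT₂) = 0.219868.
Reduction = 0.274781 − 0.219868 = 0.0549.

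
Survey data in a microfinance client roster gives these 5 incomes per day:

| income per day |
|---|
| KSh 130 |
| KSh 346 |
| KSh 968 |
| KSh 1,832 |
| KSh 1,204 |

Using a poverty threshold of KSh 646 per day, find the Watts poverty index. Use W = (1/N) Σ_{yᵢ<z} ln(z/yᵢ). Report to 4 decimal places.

Below the line: KSh 130, KSh 346 (q = 2 of N = 5).
ln(z/y) terms: ln(646/130) = 1.6033; ln(646/346) = 0.6244.
W = 2.227626 / 5 = 0.4455.

0.4455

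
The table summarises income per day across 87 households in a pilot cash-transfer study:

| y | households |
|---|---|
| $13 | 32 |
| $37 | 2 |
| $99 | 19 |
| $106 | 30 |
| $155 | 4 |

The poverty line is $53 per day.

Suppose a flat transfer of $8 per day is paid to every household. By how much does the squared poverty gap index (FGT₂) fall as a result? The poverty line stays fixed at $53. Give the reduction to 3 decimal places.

0.077

Before: below the line — 32×$13, 2×$37; squared poverty gap index (FGT₂) = 0.21160.
After the $8 transfer: below the line — 32×$21, 2×$45; squared poverty gap index (FGT₂) = 0.13461.
Reduction = 0.21160 − 0.13461 = 0.077.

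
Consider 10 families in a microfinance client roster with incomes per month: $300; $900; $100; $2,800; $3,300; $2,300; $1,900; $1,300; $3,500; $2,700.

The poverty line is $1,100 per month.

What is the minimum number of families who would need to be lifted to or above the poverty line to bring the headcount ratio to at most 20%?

3 of the 10 families are poor, so H = 3/10 = 0.300.
A headcount ratio of at most 20% allows at most ⌊0.20 × 10⌋ = 2 poor families.
So at least 3 − 2 = 1 must be lifted.

1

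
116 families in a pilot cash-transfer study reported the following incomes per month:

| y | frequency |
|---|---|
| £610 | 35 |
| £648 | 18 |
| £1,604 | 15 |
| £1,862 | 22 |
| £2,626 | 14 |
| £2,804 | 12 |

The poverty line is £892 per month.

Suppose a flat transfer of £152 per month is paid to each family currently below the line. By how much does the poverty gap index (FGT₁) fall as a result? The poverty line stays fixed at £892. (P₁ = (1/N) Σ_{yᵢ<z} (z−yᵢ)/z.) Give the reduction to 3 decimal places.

Before: below the line — 35×£610, 18×£648; poverty gap index (FGT₁) = 0.13783.
After the £152 transfer: below the line — 35×£762, 18×£800; poverty gap index (FGT₁) = 0.05998.
Reduction = 0.13783 − 0.05998 = 0.078.

0.078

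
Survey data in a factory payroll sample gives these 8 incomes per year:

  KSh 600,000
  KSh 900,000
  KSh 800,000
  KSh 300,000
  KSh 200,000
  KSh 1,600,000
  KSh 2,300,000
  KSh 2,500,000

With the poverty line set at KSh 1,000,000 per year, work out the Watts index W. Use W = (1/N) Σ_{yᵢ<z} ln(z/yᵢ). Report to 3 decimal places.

Incomes under z: KSh 200,000, KSh 300,000, KSh 600,000, KSh 800,000, KSh 900,000 (q = 5 of N = 8).
Log shortfalls: ln(1000000/200000) = 1.6094; ln(1000000/300000) = 1.2040; ln(1000000/600000) = 0.5108; ln(1000000/800000) = 0.2231; ln(1000000/900000) = 0.1054.
W = 3.652740 / 8 = 0.457.

0.457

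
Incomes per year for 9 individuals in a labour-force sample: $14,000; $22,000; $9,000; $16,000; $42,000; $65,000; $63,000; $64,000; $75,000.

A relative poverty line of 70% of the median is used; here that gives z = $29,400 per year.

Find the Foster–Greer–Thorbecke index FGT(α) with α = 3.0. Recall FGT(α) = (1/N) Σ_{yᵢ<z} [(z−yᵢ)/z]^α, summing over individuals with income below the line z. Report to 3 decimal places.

Incomes under z: $9,000, $14,000, $16,000, $22,000 (q = 4 of N = 9).
Normalized shortfalls: (29400−9000)/29400 = 0.6939; (29400−14000)/29400 = 0.5238; (29400−16000)/29400 = 0.4558; (29400−22000)/29400 = 0.2517.
Raised to α = 3.0: 0.33408; 0.14372; 0.09468; 0.01595.
Sum = 0.588429; FGT(3.0) = 0.588429 / 9 = 0.065.

0.065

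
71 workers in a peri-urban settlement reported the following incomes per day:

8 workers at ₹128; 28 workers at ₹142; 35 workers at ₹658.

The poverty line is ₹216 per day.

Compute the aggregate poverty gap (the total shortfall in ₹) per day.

₹2,776

Poor units: 8×₹128, 28×₹142 (q = 36 of N = 71).
Individual gaps: 8×(216−128) = 704; 28×(216−142) = 2072.
Aggregate gap = ₹2,776.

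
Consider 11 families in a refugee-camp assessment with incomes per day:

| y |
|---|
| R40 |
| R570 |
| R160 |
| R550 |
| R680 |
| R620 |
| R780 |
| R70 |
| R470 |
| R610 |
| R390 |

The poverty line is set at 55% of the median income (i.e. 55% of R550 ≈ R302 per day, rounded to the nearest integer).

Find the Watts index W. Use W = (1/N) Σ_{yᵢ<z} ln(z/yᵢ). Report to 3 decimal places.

0.374

Below z: R40, R70, R160 (q = 3 of N = 11).
Log shortfalls: ln(302/40) = 2.0215; ln(302/70) = 1.4619; ln(302/160) = 0.6353.
W = 4.118733 / 11 = 0.374.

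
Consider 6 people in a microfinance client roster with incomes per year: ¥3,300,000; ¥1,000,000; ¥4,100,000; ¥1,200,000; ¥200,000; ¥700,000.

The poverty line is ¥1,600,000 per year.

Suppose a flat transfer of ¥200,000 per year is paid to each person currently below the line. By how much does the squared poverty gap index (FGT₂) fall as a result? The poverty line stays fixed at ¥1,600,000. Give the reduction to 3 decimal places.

0.076

Before: below the line — ¥200,000, ¥700,000, ¥1,000,000, ¥1,200,000; squared poverty gap index (FGT₂) = 0.21419.
After the ¥200,000 transfer: below the line — ¥400,000, ¥900,000, ¥1,200,000, ¥1,400,000; squared poverty gap index (FGT₂) = 0.13867.
Reduction = 0.21419 − 0.13867 = 0.076.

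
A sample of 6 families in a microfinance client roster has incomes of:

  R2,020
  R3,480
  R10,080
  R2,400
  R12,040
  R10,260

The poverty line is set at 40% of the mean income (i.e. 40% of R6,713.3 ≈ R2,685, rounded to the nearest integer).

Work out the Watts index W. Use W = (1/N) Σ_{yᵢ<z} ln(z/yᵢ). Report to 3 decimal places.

Below the line: R2,020, R2,400 (q = 2 of N = 6).
Log shortfalls: ln(2685/2020) = 0.2846; ln(2685/2400) = 0.1122.
W = 0.396795 / 6 = 0.066.

0.066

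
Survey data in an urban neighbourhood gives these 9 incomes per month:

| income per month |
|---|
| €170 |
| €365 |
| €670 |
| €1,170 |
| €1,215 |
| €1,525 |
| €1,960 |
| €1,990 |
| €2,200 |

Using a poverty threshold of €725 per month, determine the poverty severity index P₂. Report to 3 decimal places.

Poor units: €170, €365, €670 (q = 3 of N = 9).
Shortfall ratios: (725−170)/725 = 0.7655; (725−365)/725 = 0.4966; (725−670)/725 = 0.0759.
Squared: 0.5860; 0.2466; 0.0058.
Sum = 0.838335; P₂ = 0.838335 / 9 = 0.093.

0.093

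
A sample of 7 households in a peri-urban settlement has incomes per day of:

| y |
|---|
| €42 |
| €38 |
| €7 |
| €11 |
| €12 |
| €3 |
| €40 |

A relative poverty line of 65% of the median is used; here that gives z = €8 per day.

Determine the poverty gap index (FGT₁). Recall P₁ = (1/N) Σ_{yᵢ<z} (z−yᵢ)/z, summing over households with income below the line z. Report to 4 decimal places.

0.1071

Below the line: €3, €7 (q = 2 of N = 7).
Shortfall ratios: (8−3)/8 = 0.6250; (8−7)/8 = 0.1250.
Sum of shortfalls = 0.750000; P₁ averages over all N: 0.750000 / 7 = 0.1071.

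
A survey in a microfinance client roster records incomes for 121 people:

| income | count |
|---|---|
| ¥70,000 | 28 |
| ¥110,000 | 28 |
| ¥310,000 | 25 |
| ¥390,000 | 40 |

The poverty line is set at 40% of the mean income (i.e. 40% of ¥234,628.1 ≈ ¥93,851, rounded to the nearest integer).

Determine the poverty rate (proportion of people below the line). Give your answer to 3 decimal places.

0.231

28 of the 121 people have income below ¥93,851.
H = 28/121 = 0.231.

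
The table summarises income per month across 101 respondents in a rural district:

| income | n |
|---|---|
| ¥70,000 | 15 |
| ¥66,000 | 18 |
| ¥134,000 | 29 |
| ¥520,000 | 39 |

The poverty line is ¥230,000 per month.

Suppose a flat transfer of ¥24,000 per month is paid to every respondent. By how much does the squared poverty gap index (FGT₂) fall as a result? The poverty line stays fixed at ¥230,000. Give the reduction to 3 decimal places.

0.066

Before: below the line — 18×¥66,000, 15×¥70,000, 29×¥134,000; squared poverty gap index (FGT₂) = 0.21250.
After the ¥24,000 transfer: below the line — 18×¥90,000, 15×¥94,000, 29×¥158,000; squared poverty gap index (FGT₂) = 0.14610.
Reduction = 0.21250 − 0.14610 = 0.066.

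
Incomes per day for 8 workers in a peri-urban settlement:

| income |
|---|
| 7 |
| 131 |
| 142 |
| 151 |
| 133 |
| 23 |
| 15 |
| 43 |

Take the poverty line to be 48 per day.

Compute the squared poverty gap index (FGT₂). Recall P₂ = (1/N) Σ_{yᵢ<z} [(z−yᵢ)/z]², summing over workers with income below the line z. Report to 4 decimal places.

0.1855

Below z: 7, 15, 23, 43 (q = 4 of N = 8).
Relative gaps: (48−7)/48 = 0.8542; (48−15)/48 = 0.6875; (48−23)/48 = 0.5208; (48−43)/48 = 0.1042.
Squared: 0.7296; 0.4727; 0.2713; 0.0109.
Sum = 1.484375; P₂ = 1.484375 / 8 = 0.1855.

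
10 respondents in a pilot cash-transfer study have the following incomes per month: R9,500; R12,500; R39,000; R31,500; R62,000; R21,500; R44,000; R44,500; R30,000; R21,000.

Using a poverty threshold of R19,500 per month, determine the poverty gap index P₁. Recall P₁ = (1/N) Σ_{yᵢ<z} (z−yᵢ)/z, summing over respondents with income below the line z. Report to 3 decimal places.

0.087

Poor units: R9,500, R12,500 (q = 2 of N = 10).
Gap ratios (z−y)/z: (19500−9500)/19500 = 0.5128; (19500−12500)/19500 = 0.3590.
Sum of shortfalls = 0.871795; P₁ averages over all N: 0.871795 / 10 = 0.087.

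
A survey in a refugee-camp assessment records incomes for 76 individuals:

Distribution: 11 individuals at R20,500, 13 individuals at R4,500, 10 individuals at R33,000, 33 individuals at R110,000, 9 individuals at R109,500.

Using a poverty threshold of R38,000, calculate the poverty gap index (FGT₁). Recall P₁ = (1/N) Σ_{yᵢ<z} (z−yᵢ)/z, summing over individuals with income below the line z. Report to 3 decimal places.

Below z: 13×R4,500, 11×R20,500, 10×R33,000 (q = 34 of N = 76).
Normalized shortfalls: (38000−4500)/38000 = 0.8816 (×13); (38000−20500)/38000 = 0.4605 (×11); (38000−33000)/38000 = 0.1316 (×10).
Sum of shortfalls = 17.842105; P₁ averages over all N: 17.842105 / 76 = 0.235.

0.235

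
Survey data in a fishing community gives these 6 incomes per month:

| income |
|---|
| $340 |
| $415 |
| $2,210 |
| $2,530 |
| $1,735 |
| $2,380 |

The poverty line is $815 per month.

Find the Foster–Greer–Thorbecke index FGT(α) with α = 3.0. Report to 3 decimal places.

0.053

Below the line: $340, $415 (q = 2 of N = 6).
Relative gaps: (815−340)/815 = 0.5828; (815−415)/815 = 0.4908.
Raised to α = 3.0: 0.19797; 0.11822.
Sum = 0.316198; FGT(3.0) = 0.316198 / 6 = 0.053.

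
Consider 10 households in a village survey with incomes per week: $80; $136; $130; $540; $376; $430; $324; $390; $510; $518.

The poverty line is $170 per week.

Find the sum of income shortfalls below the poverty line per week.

$164

Poor units: $80, $130, $136 (q = 3 of N = 10).
Individual gaps: 170−80 = 90; 170−130 = 40; 170−136 = 34.
Aggregate gap = $164.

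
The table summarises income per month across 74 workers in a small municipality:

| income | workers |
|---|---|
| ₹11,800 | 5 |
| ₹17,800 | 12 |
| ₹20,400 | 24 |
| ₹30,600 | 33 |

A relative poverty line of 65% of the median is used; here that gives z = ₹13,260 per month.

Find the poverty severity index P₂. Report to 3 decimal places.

Incomes under z: 5×₹11,800 (q = 5 of N = 74).
Gap ratios (z−y)/z: (13260−11800)/13260 = 0.1101 (×5).
Squared: 0.0121 (×5).
Sum = 0.060616; P₂ = 0.060616 / 74 = 0.001.

0.001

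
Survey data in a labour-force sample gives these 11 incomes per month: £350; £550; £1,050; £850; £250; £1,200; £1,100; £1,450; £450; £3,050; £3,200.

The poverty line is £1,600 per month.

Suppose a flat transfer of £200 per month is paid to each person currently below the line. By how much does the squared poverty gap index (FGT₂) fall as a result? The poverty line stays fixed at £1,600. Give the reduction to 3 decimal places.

0.089

Before: below the line — £250, £350, £450, £550, £850, £1,050, £1,100, £1,200, £1,450; squared poverty gap index (FGT₂) = 0.25240.
After the £200 transfer: below the line — £450, £550, £650, £750, £1,050, £1,250, £1,300, £1,400; squared poverty gap index (FGT₂) = 0.16353.
Reduction = 0.25240 − 0.16353 = 0.089.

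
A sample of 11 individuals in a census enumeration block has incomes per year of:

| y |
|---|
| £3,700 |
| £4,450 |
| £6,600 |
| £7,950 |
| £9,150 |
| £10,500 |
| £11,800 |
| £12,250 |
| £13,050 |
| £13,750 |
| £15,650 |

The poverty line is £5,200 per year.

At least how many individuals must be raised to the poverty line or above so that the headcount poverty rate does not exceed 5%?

2

2 of the 11 individuals are poor, so H = 2/11 = 0.182.
A headcount ratio of at most 5% allows at most ⌊0.05 × 11⌋ = 0 poor individuals.
So at least 2 − 0 = 2 must be lifted.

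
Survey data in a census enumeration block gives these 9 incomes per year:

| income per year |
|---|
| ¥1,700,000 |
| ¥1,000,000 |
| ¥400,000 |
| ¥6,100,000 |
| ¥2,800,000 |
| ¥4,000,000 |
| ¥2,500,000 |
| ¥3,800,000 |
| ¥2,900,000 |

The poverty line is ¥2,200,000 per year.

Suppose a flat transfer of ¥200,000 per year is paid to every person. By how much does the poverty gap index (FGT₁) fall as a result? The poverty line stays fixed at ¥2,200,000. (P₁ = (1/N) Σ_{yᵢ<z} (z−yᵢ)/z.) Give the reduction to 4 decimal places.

0.0303

Before: below the line — ¥400,000, ¥1,000,000, ¥1,700,000; poverty gap index (FGT₁) = 0.176768.
After the ¥200,000 transfer: below the line — ¥600,000, ¥1,200,000, ¥1,900,000; poverty gap index (FGT₁) = 0.146465.
Reduction = 0.176768 − 0.146465 = 0.0303.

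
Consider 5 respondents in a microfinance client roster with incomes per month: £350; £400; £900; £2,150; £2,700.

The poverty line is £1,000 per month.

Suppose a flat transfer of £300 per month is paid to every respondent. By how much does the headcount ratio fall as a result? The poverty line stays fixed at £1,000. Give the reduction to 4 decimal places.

0.2000

Before: below the line — £350, £400, £900; headcount ratio = 0.600000.
After the £300 transfer: below the line — £650, £700; headcount ratio = 0.400000.
Reduction = 0.600000 − 0.400000 = 0.2000.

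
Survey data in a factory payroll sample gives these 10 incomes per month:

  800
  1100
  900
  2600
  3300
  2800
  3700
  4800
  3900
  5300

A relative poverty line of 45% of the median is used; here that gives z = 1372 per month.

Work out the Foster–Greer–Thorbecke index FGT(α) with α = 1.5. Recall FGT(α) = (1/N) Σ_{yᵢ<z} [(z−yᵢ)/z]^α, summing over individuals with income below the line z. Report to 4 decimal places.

0.0559

Poor units: 800, 900, 1100 (q = 3 of N = 10).
Gap ratios (z−y)/z: (1372−800)/1372 = 0.4169; (1372−900)/1372 = 0.3440; (1372−1100)/1372 = 0.1983.
Raised to α = 1.5: 0.26919; 0.20178; 0.08827.
Sum = 0.559246; FGT(1.5) = 0.559246 / 10 = 0.0559.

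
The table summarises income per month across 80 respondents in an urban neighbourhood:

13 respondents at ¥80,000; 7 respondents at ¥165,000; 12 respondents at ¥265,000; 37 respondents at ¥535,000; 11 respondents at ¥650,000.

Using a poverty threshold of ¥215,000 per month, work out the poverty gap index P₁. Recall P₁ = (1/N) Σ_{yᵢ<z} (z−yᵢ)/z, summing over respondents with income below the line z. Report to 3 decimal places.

0.122

Below z: 13×¥80,000, 7×¥165,000 (q = 20 of N = 80).
Gap ratios (z−y)/z: (215000−80000)/215000 = 0.6279 (×13); (215000−165000)/215000 = 0.2326 (×7).
Σ = 9.790698. Dividing by the full population N = 80 gives P₁ = 0.122.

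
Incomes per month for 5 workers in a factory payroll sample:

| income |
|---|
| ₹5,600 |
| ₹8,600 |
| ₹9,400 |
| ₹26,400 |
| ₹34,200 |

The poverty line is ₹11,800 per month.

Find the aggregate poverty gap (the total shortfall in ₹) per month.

Below z: ₹5,600, ₹8,600, ₹9,400 (q = 3 of N = 5).
Individual gaps: 11800−5600 = 6200; 11800−8600 = 3200; 11800−9400 = 2400.
Aggregate gap = ₹11,800.

₹11,800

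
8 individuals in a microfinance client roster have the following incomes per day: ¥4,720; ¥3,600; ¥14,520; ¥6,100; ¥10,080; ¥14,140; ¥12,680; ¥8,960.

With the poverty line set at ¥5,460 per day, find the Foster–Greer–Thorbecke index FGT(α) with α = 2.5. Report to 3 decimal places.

0.009

Below z: ¥3,600, ¥4,720 (q = 2 of N = 8).
Gap ratios (z−y)/z: (5460−3600)/5460 = 0.3407; (5460−4720)/5460 = 0.1355.
Raised to α = 2.5: 0.06773; 0.00676.
Sum = 0.074495; FGT(2.5) = 0.074495 / 8 = 0.009.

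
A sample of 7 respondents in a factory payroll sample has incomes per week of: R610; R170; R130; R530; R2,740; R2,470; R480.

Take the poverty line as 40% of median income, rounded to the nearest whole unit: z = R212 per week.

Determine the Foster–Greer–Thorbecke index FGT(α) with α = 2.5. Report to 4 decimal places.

Poor units: R130, R170 (q = 2 of N = 7).
Gap ratios (z−y)/z: (212−130)/212 = 0.3868; (212−170)/212 = 0.1981.
Raised to α = 2.5: 0.09305; 0.01747.
Sum = 0.110515; FGT(2.5) = 0.110515 / 7 = 0.0158.

0.0158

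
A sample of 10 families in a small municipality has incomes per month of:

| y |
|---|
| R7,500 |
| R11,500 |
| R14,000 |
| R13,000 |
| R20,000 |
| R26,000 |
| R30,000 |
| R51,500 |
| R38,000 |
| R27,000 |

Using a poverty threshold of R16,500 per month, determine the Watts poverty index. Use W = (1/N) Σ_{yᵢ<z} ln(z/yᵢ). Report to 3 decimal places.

Incomes under z: R7,500, R11,500, R13,000, R14,000 (q = 4 of N = 10).
ln(z/y) terms: ln(16500/7500) = 0.7885; ln(16500/11500) = 0.3610; ln(16500/13000) = 0.2384; ln(16500/14000) = 0.1643.
W = 1.552185 / 10 = 0.155.

0.155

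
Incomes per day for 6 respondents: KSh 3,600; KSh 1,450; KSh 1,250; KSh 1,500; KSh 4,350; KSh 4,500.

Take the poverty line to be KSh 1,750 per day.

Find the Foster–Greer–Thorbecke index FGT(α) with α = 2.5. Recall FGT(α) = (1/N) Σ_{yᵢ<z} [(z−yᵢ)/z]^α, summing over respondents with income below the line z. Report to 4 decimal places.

Below z: KSh 1,250, KSh 1,450, KSh 1,500 (q = 3 of N = 6).
Shortfall ratios: (1750−1250)/1750 = 0.2857; (1750−1450)/1750 = 0.1714; (1750−1500)/1750 = 0.1429.
Raised to α = 2.5: 0.04363; 0.01217; 0.00771.
Sum = 0.063516; FGT(2.5) = 0.063516 / 6 = 0.0106.

0.0106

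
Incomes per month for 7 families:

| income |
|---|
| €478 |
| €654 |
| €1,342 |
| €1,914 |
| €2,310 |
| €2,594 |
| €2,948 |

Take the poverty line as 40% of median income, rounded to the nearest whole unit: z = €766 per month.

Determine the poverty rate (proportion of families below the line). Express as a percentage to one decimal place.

28.6%

2 of the 7 families have income below €766.
H = 2/7 = 28.6%.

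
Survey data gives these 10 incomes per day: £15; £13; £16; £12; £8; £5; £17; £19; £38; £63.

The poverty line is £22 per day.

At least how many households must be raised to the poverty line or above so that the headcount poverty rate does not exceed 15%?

7

8 of the 10 households are poor, so H = 8/10 = 0.800.
A headcount ratio of at most 15% allows at most ⌊0.15 × 10⌋ = 1 poor households.
So at least 8 − 1 = 7 must be lifted.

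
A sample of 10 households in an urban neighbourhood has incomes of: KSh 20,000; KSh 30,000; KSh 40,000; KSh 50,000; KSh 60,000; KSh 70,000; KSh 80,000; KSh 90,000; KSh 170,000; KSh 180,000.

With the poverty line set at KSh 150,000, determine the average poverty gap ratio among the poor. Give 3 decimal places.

0.633

Poor units: KSh 20,000, KSh 30,000, KSh 40,000, KSh 50,000, KSh 60,000, KSh 70,000, KSh 80,000, KSh 90,000 (q = 8 of N = 10).
Relative gaps: 0.8667, 0.8000, 0.7333, 0.6667, 0.6000, 0.5333, 0.4667, 0.4000; sum = 5.066667.
The income-gap ratio divides by q (the poor only): 5.066667 / 8 = 0.633.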